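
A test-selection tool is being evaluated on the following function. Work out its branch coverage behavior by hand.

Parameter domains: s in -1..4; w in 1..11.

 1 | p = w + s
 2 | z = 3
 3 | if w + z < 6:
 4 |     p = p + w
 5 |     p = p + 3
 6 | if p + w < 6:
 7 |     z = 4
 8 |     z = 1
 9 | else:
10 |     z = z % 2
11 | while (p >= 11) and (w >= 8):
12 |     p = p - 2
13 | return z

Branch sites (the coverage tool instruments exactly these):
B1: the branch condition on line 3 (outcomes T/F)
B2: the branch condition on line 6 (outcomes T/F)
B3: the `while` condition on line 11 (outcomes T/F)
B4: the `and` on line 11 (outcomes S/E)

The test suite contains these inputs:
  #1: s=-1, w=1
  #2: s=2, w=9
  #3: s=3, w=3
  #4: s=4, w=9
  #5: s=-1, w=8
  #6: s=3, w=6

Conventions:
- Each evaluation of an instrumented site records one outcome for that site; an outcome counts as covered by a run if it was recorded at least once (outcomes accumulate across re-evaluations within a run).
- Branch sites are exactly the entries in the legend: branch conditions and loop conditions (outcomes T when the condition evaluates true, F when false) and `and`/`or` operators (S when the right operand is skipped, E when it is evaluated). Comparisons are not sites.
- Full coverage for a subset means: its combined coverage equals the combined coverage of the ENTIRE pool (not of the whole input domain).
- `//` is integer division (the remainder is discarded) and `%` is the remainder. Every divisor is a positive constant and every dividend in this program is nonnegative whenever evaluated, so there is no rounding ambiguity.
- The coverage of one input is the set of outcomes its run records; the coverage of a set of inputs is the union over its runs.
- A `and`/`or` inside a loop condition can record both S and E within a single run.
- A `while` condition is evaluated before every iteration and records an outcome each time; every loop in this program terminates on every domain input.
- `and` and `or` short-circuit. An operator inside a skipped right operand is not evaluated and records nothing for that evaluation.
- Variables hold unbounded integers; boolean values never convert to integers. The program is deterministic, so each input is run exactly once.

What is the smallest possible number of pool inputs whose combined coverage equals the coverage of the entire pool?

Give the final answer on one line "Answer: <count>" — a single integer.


input #1 (s=-1, w=1): events B1->T, B2->T, B4->S, B3->F; covers B1=T, B2=T, B3=F, B4=S
input #2 (s=2, w=9): events B1->F, B2->F, B4->E, B3->T, B4->S, B3->F; covers B1=F, B2=F, B3=T, B3=F, B4=S, B4=E
input #3 (s=3, w=3): events B1->F, B2->F, B4->S, B3->F; covers B1=F, B2=F, B3=F, B4=S
input #4 (s=4, w=9): events B1->F, B2->F, B4->E, B3->T, B4->E, B3->T, B4->S, B3->F; covers B1=F, B2=F, B3=T, B3=F, B4=S, B4=E
input #5 (s=-1, w=8): events B1->F, B2->F, B4->S, B3->F; covers B1=F, B2=F, B3=F, B4=S
input #6 (s=3, w=6): events B1->F, B2->F, B4->S, B3->F; covers B1=F, B2=F, B3=F, B4=S
together the pool reaches 8 outcomes: B1=T, B1=F, B2=T, B2=F, B3=T, B3=F, B4=S, B4=E
checked all size-1 subsets: none covers 8 outcomes (max 6/8)
size 2: inputs {1, 2} cover all 8 outcomes, and no lexicographically smaller subset of this size does
Answer: 2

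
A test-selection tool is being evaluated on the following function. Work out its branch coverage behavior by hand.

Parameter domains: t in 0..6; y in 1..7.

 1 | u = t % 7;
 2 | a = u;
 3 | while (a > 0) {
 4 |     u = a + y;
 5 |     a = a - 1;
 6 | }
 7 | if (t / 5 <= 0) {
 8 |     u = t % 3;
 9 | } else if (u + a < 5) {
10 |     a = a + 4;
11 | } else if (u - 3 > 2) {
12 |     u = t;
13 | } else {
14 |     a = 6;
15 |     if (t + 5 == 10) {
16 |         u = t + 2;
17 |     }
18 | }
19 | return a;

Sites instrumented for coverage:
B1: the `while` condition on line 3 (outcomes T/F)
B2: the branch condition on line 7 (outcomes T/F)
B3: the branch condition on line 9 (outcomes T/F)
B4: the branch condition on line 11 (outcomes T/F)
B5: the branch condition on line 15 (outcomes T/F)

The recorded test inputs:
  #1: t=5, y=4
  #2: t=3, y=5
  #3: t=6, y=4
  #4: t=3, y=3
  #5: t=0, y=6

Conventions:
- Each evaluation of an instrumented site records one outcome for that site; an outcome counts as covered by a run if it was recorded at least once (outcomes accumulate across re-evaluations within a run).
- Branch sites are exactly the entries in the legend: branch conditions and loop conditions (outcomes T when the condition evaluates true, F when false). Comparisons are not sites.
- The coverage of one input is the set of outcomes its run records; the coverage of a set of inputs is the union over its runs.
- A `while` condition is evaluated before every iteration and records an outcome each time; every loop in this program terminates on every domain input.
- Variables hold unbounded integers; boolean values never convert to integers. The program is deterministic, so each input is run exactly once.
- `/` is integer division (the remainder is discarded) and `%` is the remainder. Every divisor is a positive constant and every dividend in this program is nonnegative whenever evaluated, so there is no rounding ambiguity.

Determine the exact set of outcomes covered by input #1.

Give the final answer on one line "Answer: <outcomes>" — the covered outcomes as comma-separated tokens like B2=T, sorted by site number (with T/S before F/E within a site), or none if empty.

Simulating input #1 (t=5, y=4) step by step:
  B1->T, B1->T, B1->T, B1->T, B1->T, B1->F, B2->F, B3->F, B4->F, B5->T
as a set, this run covers: B1=T, B1=F, B2=F, B3=F, B4=F, B5=T

Answer: B1=T, B1=F, B2=F, B3=F, B4=F, B5=T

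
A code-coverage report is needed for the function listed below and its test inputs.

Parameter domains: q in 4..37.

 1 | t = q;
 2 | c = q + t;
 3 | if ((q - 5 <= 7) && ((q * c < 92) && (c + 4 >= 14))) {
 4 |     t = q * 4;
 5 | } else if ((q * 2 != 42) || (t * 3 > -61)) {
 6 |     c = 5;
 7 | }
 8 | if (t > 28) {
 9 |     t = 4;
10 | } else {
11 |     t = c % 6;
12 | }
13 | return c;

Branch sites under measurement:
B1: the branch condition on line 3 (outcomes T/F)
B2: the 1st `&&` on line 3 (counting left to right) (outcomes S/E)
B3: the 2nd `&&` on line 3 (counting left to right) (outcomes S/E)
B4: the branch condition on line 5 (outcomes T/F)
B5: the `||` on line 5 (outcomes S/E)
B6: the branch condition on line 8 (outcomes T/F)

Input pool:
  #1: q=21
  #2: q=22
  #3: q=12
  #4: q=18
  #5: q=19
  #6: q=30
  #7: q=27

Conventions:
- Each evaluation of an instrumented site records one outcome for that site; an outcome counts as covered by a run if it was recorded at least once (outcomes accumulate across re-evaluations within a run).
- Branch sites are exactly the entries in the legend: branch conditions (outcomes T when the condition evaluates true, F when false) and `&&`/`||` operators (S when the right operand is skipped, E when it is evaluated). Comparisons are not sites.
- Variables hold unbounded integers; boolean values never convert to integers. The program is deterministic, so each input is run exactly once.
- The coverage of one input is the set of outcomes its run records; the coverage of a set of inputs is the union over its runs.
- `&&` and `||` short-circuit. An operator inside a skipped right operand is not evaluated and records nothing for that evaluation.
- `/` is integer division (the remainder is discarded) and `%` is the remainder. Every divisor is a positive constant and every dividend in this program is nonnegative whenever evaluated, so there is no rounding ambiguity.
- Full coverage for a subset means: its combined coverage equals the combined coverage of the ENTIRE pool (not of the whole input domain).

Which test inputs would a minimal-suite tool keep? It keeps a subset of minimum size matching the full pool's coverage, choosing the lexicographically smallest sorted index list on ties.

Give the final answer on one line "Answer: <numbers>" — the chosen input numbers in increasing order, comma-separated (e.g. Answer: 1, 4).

input #1, q=21: events B2->S, B1->F, B5->E, B4->T, B6->F; outcomes B1=F, B2=S, B4=T, B5=E, B6=F
input #2, q=22: events B2->S, B1->F, B5->S, B4->T, B6->F; outcomes B1=F, B2=S, B4=T, B5=S, B6=F
input #3, q=12: events B2->E, B3->S, B1->F, B5->S, B4->T, B6->F; outcomes B1=F, B2=E, B3=S, B4=T, B5=S, B6=F
input #4, q=18: events B2->S, B1->F, B5->S, B4->T, B6->F; outcomes B1=F, B2=S, B4=T, B5=S, B6=F
input #5, q=19: events B2->S, B1->F, B5->S, B4->T, B6->F; outcomes B1=F, B2=S, B4=T, B5=S, B6=F
input #6, q=30: events B2->S, B1->F, B5->S, B4->T, B6->T; outcomes B1=F, B2=S, B4=T, B5=S, B6=T
input #7, q=27: events B2->S, B1->F, B5->S, B4->T, B6->F; outcomes B1=F, B2=S, B4=T, B5=S, B6=F
together the pool reaches 9 outcomes: B1=F, B2=S, B2=E, B3=S, B4=T, B5=S, B5=E, B6=T, B6=F
no size-1 subset reaches all 9 outcomes (best union: 6/9)
no size-2 subset reaches all 9 outcomes (best union: 8/9)
at size 3, {1, 3, 6} reaches all 9 outcomes; every lexicographically earlier size-3 subset fails

Answer: 1, 3, 6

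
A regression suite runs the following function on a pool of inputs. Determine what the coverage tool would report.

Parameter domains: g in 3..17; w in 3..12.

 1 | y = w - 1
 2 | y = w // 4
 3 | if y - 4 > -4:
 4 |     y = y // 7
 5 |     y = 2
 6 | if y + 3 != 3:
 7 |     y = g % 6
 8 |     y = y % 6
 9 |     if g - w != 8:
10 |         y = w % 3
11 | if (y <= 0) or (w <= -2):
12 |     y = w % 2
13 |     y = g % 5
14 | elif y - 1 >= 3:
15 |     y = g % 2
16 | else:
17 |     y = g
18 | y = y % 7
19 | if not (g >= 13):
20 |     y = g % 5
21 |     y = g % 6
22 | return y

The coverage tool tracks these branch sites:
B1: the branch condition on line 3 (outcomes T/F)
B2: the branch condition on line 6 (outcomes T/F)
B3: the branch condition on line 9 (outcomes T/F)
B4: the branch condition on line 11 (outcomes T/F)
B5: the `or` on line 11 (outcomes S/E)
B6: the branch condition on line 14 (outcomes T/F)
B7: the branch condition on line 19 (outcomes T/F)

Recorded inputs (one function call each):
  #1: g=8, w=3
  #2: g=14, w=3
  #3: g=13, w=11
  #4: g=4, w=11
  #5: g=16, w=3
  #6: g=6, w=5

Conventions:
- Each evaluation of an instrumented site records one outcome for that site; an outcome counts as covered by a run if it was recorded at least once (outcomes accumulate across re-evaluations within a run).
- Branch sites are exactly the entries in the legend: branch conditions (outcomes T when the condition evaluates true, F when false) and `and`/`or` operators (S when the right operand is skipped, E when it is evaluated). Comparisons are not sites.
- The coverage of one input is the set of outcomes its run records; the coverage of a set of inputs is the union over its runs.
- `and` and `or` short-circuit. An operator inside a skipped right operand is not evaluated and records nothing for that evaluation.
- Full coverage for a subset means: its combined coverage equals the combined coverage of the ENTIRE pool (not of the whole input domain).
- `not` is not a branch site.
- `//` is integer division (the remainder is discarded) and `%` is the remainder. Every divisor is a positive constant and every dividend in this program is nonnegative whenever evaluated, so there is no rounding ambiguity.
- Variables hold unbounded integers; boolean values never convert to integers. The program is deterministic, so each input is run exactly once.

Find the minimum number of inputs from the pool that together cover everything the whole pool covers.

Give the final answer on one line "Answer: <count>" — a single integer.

input #1, g=8, w=3: events B1->F, B2->F, B5->S, B4->T, B7->T; outcomes B1=F, B2=F, B4=T, B5=S, B7=T
input #2, g=14, w=3: events B1->F, B2->F, B5->S, B4->T, B7->F; outcomes B1=F, B2=F, B4=T, B5=S, B7=F
input #3, g=13, w=11: events B1->T, B2->T, B3->T, B5->E, B4->F, B6->F, B7->F; outcomes B1=T, B2=T, B3=T, B4=F, B5=E, B6=F, B7=F
input #4, g=4, w=11: events B1->T, B2->T, B3->T, B5->E, B4->F, B6->F, B7->T; outcomes B1=T, B2=T, B3=T, B4=F, B5=E, B6=F, B7=T
input #5, g=16, w=3: events B1->F, B2->F, B5->S, B4->T, B7->F; outcomes B1=F, B2=F, B4=T, B5=S, B7=F
input #6, g=6, w=5: events B1->T, B2->T, B3->T, B5->E, B4->F, B6->F, B7->T; outcomes B1=T, B2=T, B3=T, B4=F, B5=E, B6=F, B7=T
together the pool reaches 12 outcomes: B1=T, B1=F, B2=T, B2=F, B3=T, B4=T, B4=F, B5=S, B5=E, B6=F, B7=T, B7=F
size 1 is not enough: best union over all size-1 subsets is 7/12
at size 2, {1, 3} reaches all 12 outcomes; every lexicographically earlier size-2 subset fails

Answer: 2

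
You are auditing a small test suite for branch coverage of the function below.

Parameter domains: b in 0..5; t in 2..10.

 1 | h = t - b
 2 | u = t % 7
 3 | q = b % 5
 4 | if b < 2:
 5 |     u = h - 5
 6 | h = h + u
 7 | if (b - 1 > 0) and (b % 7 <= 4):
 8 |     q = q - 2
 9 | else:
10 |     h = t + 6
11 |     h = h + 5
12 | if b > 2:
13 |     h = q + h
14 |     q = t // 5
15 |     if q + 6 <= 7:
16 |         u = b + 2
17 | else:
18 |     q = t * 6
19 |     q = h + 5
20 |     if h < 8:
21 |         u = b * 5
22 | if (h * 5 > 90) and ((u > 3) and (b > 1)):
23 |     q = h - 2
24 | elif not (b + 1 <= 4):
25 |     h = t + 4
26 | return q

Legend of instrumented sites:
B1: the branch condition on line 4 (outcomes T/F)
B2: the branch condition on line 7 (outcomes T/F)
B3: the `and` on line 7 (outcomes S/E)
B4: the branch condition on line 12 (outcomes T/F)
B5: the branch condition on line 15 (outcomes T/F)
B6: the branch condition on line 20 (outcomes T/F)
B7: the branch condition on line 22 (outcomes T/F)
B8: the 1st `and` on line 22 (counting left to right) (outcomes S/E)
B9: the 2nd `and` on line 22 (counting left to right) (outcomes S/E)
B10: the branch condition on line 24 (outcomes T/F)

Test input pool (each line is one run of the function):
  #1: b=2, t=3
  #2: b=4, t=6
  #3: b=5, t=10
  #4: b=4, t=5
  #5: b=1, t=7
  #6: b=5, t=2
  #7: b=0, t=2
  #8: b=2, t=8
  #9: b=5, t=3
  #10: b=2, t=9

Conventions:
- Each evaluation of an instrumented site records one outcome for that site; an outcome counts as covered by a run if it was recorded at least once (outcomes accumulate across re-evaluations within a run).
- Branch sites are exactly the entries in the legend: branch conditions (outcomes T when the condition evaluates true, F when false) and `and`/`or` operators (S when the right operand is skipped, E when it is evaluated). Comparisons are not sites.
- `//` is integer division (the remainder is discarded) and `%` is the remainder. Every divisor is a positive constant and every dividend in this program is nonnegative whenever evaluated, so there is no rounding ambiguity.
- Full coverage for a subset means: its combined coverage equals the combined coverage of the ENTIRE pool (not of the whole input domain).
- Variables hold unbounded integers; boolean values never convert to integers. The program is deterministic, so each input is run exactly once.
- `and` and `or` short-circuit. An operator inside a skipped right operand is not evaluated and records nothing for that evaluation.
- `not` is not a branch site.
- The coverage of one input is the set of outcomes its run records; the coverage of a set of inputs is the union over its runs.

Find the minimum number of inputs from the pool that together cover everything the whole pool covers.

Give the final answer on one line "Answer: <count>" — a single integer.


run #1 (b=2, t=3) runs B1->F, B3->E, B2->T, B4->F, B6->T, B8->S, B7->F, B10->F; records B1=F, B2=T, B3=E, B4=F, B6=T, B7=F, B8=S, B10=F
run #2 (b=4, t=6) runs B1->F, B3->E, B2->T, B4->T, B5->T, B8->S, B7->F, B10->T; records B1=F, B2=T, B3=E, B4=T, B5=T, B7=F, B8=S, B10=T
run #3 (b=5, t=10) runs B1->F, B3->E, B2->F, B4->T, B5->F, B8->E, B9->S, B7->F, B10->T; records B1=F, B2=F, B3=E, B4=T, B5=F, B7=F, B8=E, B9=S, B10=T
run #4 (b=4, t=5) runs B1->F, B3->E, B2->T, B4->T, B5->T, B8->S, B7->F, B10->T; records B1=F, B2=T, B3=E, B4=T, B5=T, B7=F, B8=S, B10=T
run #5 (b=1, t=7) runs B1->T, B3->S, B2->F, B4->F, B6->F, B8->S, B7->F, B10->F; records B1=T, B2=F, B3=S, B4=F, B6=F, B7=F, B8=S, B10=F
run #6 (b=5, t=2) runs B1->F, B3->E, B2->F, B4->T, B5->T, B8->S, B7->F, B10->T; records B1=F, B2=F, B3=E, B4=T, B5=T, B7=F, B8=S, B10=T
run #7 (b=0, t=2) runs B1->T, B3->S, B2->F, B4->F, B6->F, B8->S, B7->F, B10->F; records B1=T, B2=F, B3=S, B4=F, B6=F, B7=F, B8=S, B10=F
run #8 (b=2, t=8) runs B1->F, B3->E, B2->T, B4->F, B6->T, B8->S, B7->F, B10->F; records B1=F, B2=T, B3=E, B4=F, B6=T, B7=F, B8=S, B10=F
run #9 (b=5, t=3) runs B1->F, B3->E, B2->F, B4->T, B5->T, B8->S, B7->F, B10->T; records B1=F, B2=F, B3=E, B4=T, B5=T, B7=F, B8=S, B10=T
run #10 (b=2, t=9) runs B1->F, B3->E, B2->T, B4->F, B6->F, B8->S, B7->F, B10->F; records B1=F, B2=T, B3=E, B4=F, B6=F, B7=F, B8=S, B10=F
together the pool reaches 18 outcomes: B1=T, B1=F, B2=T, B2=F, B3=S, B3=E, B4=T, B4=F, B5=T, B5=F, B6=T, B6=F, B7=F, B8=S, B8=E, B9=S, B10=T, B10=F
no size-1 subset reaches all 18 outcomes (best union: 9/18)
no size-2 subset reaches all 18 outcomes (best union: 15/18)
no size-3 subset reaches all 18 outcomes (best union: 17/18)
size 4: inputs {1, 2, 3, 5} cover all 18 outcomes, and no lexicographically smaller subset of this size does
Answer: 4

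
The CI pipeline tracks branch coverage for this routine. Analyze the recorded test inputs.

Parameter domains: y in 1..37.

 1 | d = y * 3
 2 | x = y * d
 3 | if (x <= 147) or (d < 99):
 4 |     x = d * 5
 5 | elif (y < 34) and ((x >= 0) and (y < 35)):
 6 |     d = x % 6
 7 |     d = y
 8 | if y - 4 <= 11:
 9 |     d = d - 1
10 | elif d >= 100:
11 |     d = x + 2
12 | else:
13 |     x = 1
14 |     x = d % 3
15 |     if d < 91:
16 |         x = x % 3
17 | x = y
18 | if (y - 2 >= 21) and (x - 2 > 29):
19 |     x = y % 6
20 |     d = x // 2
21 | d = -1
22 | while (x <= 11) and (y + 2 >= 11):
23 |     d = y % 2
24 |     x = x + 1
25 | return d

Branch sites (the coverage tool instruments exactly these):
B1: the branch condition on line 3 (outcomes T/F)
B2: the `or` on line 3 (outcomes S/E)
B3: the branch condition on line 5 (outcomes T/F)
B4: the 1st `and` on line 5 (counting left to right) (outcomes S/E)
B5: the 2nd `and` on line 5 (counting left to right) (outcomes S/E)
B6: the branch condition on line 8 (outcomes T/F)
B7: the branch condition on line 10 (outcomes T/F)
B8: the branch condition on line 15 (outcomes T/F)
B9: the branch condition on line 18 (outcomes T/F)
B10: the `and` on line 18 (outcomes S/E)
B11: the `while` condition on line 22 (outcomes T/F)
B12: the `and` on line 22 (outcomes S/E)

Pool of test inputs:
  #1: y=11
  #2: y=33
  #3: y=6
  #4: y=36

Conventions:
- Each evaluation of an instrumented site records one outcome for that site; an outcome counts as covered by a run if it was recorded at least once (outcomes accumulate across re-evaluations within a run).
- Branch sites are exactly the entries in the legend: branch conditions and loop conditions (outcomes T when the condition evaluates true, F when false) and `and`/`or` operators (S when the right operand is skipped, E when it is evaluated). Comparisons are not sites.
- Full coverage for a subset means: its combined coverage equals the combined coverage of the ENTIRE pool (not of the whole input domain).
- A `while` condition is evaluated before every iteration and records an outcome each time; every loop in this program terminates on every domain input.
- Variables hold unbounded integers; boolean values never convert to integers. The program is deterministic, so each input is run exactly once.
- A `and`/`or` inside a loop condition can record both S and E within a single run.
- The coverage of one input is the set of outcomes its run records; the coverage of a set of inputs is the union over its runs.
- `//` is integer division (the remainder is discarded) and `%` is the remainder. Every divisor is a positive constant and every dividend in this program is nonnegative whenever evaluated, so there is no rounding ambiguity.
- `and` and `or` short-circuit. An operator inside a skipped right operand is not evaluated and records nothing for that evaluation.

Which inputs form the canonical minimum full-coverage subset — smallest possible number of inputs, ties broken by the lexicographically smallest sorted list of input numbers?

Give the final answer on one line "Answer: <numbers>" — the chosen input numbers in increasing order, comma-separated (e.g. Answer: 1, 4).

input #1 (y=11): covers B1=T, B2=E, B6=T, B9=F, B10=S, B11=T, B11=F, B12=S, B12=E
input #2 (y=33): covers B1=F, B2=E, B3=T, B4=E, B5=E, B6=F, B7=F, B8=T, B9=T, B10=E, B11=T, B11=F, B12=S, B12=E
input #3 (y=6): covers B1=T, B2=S, B6=T, B9=F, B10=S, B11=F, B12=E
input #4 (y=36): covers B1=F, B2=E, B3=F, B4=S, B6=F, B7=T, B9=T, B10=E, B11=T, B11=F, B12=S, B12=E
union over all inputs: B1=T, B1=F, B2=S, B2=E, B3=T, B3=F, B4=S, B4=E, B5=E, B6=T, B6=F, B7=T, B7=F, B8=T, B9=T, B9=F, B10=S, B10=E, B11=T, B11=F, B12=S, B12=E (22 outcomes)
size 1 is not enough: best union over all size-1 subsets is 14/22
size 2 is not enough: best union over all size-2 subsets is 19/22
at size 3, {2, 3, 4} reaches all 22 outcomes; every lexicographically earlier size-3 subset fails

Answer: 2, 3, 4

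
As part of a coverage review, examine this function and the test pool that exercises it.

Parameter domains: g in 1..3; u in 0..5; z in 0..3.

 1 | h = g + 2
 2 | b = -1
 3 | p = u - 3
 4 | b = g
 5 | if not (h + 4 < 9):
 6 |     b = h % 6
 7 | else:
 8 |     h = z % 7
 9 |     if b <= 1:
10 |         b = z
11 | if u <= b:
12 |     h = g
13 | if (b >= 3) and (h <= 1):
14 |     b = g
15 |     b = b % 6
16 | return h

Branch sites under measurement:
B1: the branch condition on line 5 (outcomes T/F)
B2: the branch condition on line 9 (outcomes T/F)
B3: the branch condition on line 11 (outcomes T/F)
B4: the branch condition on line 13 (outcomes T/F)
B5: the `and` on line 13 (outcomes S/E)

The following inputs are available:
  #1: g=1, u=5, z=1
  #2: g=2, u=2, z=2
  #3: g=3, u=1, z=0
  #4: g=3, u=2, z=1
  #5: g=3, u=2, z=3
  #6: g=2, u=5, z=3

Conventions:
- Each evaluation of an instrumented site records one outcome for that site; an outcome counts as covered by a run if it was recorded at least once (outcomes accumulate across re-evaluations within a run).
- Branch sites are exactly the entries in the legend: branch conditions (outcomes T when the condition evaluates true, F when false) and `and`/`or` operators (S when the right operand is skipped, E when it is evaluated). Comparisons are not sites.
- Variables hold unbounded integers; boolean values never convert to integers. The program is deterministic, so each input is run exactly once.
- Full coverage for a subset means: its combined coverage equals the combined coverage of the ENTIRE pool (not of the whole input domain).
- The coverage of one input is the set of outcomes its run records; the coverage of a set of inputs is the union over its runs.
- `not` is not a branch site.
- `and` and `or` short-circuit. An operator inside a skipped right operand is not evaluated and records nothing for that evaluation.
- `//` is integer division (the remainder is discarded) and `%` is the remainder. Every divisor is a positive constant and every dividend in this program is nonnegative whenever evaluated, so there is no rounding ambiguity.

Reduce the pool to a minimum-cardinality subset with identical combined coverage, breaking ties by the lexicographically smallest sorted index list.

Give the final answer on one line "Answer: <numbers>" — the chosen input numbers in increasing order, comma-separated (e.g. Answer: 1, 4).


run #1 (g=1, u=5, z=1) runs B1->F, B2->T, B3->F, B5->S, B4->F; records B1=F, B2=T, B3=F, B4=F, B5=S
run #2 (g=2, u=2, z=2) runs B1->F, B2->F, B3->T, B5->S, B4->F; records B1=F, B2=F, B3=T, B4=F, B5=S
run #3 (g=3, u=1, z=0) runs B1->T, B3->T, B5->E, B4->F; records B1=T, B3=T, B4=F, B5=E
run #4 (g=3, u=2, z=1) runs B1->T, B3->T, B5->E, B4->F; records B1=T, B3=T, B4=F, B5=E
run #5 (g=3, u=2, z=3) runs B1->T, B3->T, B5->E, B4->F; records B1=T, B3=T, B4=F, B5=E
run #6 (g=2, u=5, z=3) runs B1->F, B2->F, B3->F, B5->S, B4->F; records B1=F, B2=F, B3=F, B4=F, B5=S
the full pool covers 9 outcomes: B1=T, B1=F, B2=T, B2=F, B3=T, B3=F, B4=F, B5=S, B5=E
checked all size-1 subsets: none covers 9 outcomes (max 5/9)
checked all size-2 subsets: none covers 9 outcomes (max 8/9)
size 3: inputs {1, 2, 3} cover all 9 outcomes, and no lexicographically smaller subset of this size does
Answer: 1, 2, 3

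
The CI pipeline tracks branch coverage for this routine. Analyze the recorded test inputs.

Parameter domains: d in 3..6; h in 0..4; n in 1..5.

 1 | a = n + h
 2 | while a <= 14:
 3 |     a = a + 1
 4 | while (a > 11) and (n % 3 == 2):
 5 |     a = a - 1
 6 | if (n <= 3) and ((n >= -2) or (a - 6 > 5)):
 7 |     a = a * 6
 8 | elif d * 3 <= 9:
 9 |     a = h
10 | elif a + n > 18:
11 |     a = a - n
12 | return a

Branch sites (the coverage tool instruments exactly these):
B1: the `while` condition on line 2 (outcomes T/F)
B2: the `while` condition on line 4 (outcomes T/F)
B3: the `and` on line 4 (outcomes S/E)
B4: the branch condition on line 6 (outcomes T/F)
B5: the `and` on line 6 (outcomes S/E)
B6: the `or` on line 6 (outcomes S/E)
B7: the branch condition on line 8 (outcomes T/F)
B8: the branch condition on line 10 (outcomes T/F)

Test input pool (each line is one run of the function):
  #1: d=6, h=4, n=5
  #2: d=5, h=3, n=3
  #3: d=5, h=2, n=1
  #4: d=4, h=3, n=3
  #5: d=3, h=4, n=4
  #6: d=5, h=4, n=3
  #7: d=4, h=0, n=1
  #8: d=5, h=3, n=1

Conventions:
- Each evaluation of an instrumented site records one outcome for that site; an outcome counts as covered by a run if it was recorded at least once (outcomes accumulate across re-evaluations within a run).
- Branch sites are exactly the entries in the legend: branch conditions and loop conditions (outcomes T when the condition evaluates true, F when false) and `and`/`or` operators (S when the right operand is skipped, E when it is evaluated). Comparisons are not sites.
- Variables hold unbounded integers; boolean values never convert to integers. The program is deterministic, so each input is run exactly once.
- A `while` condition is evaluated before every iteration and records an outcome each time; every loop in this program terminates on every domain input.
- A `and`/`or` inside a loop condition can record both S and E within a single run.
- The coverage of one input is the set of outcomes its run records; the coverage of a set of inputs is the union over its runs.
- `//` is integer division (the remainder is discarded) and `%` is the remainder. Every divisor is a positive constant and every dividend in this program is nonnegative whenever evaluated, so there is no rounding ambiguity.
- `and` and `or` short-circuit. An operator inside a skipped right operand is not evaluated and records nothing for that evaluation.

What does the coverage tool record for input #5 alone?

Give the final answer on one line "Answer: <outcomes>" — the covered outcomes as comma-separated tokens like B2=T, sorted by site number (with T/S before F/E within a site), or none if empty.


Tracing the run of input #5 (d=3, h=4, n=4):
  B1->T, B1->T, B1->T, B1->T, B1->T, B1->T, B1->T, B1->F, B3->E, B2->F
  B5->S, B4->F, B7->T
distinct outcomes covered: B1=T, B1=F, B2=F, B3=E, B4=F, B5=S, B7=T
Answer: B1=T, B1=F, B2=F, B3=E, B4=F, B5=S, B7=T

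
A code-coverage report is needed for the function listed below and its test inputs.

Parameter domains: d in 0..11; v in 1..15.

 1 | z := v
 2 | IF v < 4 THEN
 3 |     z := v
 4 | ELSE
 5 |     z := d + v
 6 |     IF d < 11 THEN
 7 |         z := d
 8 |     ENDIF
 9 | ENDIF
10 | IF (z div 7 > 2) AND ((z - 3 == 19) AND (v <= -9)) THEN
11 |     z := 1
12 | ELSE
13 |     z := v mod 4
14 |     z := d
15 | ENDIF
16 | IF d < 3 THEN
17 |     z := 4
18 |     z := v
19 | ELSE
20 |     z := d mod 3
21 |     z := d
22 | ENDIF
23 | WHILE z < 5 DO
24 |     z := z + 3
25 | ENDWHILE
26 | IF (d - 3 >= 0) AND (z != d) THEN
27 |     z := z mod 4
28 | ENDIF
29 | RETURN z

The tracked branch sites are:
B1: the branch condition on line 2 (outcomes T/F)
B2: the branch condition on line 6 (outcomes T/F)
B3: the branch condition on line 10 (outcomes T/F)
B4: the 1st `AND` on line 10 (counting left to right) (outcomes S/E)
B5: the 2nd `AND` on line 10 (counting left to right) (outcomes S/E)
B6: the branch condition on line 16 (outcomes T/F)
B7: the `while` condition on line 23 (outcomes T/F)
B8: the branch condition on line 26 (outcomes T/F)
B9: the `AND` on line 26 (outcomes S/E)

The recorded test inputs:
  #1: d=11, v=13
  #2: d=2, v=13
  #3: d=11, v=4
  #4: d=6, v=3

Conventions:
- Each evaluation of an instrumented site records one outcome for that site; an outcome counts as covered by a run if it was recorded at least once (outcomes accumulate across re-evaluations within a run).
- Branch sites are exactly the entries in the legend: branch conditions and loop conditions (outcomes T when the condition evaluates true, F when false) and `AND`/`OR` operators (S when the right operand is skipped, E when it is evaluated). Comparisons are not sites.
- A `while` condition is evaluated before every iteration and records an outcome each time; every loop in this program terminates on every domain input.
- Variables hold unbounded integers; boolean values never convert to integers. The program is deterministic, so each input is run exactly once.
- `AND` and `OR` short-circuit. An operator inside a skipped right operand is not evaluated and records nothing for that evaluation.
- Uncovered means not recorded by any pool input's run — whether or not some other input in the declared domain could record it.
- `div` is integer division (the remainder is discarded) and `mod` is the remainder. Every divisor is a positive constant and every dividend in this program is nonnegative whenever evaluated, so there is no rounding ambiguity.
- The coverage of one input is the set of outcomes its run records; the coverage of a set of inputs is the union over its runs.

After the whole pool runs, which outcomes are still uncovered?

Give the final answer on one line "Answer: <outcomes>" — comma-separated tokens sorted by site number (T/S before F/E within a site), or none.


input #1 (d=11, v=13): events B1->F, B2->F, B4->E, B5->S, B3->F, B6->F, B7->F, B9->E, B8->F; covers B1=F, B2=F, B3=F, B4=E, B5=S, B6=F, B7=F, B8=F, B9=E
input #2 (d=2, v=13): events B1->F, B2->T, B4->S, B3->F, B6->T, B7->F, B9->S, B8->F; covers B1=F, B2=T, B3=F, B4=S, B6=T, B7=F, B8=F, B9=S
input #3 (d=11, v=4): events B1->F, B2->F, B4->S, B3->F, B6->F, B7->F, B9->E, B8->F; covers B1=F, B2=F, B3=F, B4=S, B6=F, B7=F, B8=F, B9=E
input #4 (d=6, v=3): events B1->T, B4->S, B3->F, B6->F, B7->F, B9->E, B8->F; covers B1=T, B3=F, B4=S, B6=F, B7=F, B8=F, B9=E
union over the pool: B1=T, B1=F, B2=T, B2=F, B3=F, B4=S, B4=E, B5=S, B6=T, B6=F, B7=F, B8=F, B9=S, B9=E
uncovered (4 of 18): B3=T, B5=E, B7=T, B8=T
Answer: B3=T, B5=E, B7=T, B8=T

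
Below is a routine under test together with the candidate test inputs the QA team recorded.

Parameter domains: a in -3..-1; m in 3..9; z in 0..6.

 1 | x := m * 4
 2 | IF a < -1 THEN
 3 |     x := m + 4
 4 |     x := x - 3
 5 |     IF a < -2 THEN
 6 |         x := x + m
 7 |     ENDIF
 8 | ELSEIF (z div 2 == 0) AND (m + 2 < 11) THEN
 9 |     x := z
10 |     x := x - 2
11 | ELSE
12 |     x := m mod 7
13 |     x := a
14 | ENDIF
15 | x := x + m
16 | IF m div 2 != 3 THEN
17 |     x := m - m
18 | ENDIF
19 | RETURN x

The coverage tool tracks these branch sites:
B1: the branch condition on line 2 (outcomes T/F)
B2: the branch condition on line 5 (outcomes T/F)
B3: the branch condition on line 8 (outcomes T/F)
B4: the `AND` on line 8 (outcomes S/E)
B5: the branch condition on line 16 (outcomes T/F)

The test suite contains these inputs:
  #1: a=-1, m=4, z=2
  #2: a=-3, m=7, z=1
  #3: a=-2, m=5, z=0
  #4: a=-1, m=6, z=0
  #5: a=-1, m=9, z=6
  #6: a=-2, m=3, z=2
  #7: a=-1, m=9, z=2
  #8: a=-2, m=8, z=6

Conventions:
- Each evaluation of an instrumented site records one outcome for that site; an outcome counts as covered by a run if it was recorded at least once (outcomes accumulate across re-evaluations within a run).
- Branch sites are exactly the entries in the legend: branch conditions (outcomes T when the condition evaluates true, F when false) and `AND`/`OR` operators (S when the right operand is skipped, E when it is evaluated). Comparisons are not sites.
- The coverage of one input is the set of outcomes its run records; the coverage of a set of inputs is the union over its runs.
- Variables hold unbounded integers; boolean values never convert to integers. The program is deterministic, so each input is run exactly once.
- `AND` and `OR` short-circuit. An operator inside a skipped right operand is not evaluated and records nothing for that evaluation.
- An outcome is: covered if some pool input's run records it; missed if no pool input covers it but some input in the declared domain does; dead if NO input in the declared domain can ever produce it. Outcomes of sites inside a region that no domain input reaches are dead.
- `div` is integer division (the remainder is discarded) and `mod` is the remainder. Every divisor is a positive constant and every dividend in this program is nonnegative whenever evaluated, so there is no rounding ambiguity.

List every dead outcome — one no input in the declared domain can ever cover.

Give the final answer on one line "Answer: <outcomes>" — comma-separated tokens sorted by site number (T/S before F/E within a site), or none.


sweeping the full domain (147 inputs) for each outcome:
  reachable outcomes have witnesses, e.g. B1=T (e.g. a=-3, m=3, z=0), B1=F (e.g. a=-1, m=3, z=0), B2=T (e.g. a=-3, m=3, z=0), B2=F (e.g. a=-2, m=3, z=0)
Answer: none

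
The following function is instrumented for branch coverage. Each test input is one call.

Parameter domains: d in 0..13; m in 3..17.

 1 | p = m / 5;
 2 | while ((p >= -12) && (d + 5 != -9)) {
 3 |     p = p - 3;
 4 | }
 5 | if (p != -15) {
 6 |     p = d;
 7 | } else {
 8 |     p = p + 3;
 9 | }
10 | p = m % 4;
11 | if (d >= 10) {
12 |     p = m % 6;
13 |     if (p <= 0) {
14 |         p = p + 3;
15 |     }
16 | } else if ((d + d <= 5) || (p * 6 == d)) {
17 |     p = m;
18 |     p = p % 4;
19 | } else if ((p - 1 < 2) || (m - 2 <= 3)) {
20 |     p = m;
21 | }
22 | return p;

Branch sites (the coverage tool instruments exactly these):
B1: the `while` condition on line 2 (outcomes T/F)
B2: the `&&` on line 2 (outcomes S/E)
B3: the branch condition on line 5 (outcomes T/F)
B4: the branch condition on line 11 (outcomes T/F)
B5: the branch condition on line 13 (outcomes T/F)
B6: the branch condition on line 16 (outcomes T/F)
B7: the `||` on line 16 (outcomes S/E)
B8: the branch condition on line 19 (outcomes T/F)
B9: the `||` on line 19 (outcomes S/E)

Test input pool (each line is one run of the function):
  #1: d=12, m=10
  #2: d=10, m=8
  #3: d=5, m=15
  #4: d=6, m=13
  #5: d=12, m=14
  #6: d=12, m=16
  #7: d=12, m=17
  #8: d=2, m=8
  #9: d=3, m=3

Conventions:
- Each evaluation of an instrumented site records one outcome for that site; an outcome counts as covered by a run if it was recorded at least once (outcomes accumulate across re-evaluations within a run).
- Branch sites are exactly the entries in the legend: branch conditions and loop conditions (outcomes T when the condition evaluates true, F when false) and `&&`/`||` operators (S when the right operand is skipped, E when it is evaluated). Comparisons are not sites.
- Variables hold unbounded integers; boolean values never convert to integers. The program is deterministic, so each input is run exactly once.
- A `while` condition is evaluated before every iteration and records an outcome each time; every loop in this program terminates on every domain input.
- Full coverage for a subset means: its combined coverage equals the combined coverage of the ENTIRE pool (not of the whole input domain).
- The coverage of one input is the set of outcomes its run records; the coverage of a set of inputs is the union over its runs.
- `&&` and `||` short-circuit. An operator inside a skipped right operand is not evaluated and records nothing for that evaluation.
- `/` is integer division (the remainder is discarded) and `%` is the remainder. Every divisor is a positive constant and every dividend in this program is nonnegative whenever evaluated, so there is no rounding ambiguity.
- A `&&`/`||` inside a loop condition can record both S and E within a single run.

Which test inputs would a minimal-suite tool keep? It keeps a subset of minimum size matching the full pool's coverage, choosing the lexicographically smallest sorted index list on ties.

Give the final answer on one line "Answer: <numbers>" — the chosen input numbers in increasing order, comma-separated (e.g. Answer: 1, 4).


input #1, d=12, m=10: events B2->E, B1->T, B2->E, B1->T, B2->E, B1->T, B2->E, B1->T, B2->E, B1->T, B2->S, B1->F, B3->T, B4->T, ...; outcomes B1=T, B1=F, B2=S, B2=E, B3=T, B4=T, B5=F
input #2, d=10, m=8: events B2->E, B1->T, B2->E, B1->T, B2->E, B1->T, B2->E, B1->T, B2->E, B1->T, B2->S, B1->F, B3->T, B4->T, ...; outcomes B1=T, B1=F, B2=S, B2=E, B3=T, B4=T, B5=F
input #3, d=5, m=15: events B2->E, B1->T, B2->E, B1->T, B2->E, B1->T, B2->E, B1->T, B2->E, B1->T, B2->E, B1->T, B2->S, B1->F, ...; outcomes B1=T, B1=F, B2=S, B2=E, B3=F, B4=F, B6=F, B7=E, B8=F, B9=E
input #4, d=6, m=13: events B2->E, B1->T, B2->E, B1->T, B2->E, B1->T, B2->E, B1->T, B2->E, B1->T, B2->S, B1->F, B3->T, B4->F, ...; outcomes B1=T, B1=F, B2=S, B2=E, B3=T, B4=F, B6=T, B7=E
input #5, d=12, m=14: events B2->E, B1->T, B2->E, B1->T, B2->E, B1->T, B2->E, B1->T, B2->E, B1->T, B2->S, B1->F, B3->T, B4->T, ...; outcomes B1=T, B1=F, B2=S, B2=E, B3=T, B4=T, B5=F
input #6, d=12, m=16: events B2->E, B1->T, B2->E, B1->T, B2->E, B1->T, B2->E, B1->T, B2->E, B1->T, B2->E, B1->T, B2->S, B1->F, ...; outcomes B1=T, B1=F, B2=S, B2=E, B3=F, B4=T, B5=F
input #7, d=12, m=17: events B2->E, B1->T, B2->E, B1->T, B2->E, B1->T, B2->E, B1->T, B2->E, B1->T, B2->E, B1->T, B2->S, B1->F, ...; outcomes B1=T, B1=F, B2=S, B2=E, B3=F, B4=T, B5=F
input #8, d=2, m=8: events B2->E, B1->T, B2->E, B1->T, B2->E, B1->T, B2->E, B1->T, B2->E, B1->T, B2->S, B1->F, B3->T, B4->F, ...; outcomes B1=T, B1=F, B2=S, B2=E, B3=T, B4=F, B6=T, B7=S
input #9, d=3, m=3: events B2->E, B1->T, B2->E, B1->T, B2->E, B1->T, B2->E, B1->T, B2->E, B1->T, B2->S, B1->F, B3->F, B4->F, ...; outcomes B1=T, B1=F, B2=S, B2=E, B3=F, B4=F, B6=F, B7=E, B8=T, B9=E
the full pool covers 16 outcomes: B1=T, B1=F, B2=S, B2=E, B3=T, B3=F, B4=T, B4=F, B5=F, B6=T, B6=F, B7=S, B7=E, B8=T, B8=F, B9=E
size 1 is not enough: best union over all size-1 subsets is 10/16
size 2 is not enough: best union over all size-2 subsets is 13/16
size 3 is not enough: best union over all size-3 subsets is 15/16
size 4: inputs {1, 3, 8, 9} cover all 16 outcomes, and no lexicographically smaller subset of this size does
Answer: 1, 3, 8, 9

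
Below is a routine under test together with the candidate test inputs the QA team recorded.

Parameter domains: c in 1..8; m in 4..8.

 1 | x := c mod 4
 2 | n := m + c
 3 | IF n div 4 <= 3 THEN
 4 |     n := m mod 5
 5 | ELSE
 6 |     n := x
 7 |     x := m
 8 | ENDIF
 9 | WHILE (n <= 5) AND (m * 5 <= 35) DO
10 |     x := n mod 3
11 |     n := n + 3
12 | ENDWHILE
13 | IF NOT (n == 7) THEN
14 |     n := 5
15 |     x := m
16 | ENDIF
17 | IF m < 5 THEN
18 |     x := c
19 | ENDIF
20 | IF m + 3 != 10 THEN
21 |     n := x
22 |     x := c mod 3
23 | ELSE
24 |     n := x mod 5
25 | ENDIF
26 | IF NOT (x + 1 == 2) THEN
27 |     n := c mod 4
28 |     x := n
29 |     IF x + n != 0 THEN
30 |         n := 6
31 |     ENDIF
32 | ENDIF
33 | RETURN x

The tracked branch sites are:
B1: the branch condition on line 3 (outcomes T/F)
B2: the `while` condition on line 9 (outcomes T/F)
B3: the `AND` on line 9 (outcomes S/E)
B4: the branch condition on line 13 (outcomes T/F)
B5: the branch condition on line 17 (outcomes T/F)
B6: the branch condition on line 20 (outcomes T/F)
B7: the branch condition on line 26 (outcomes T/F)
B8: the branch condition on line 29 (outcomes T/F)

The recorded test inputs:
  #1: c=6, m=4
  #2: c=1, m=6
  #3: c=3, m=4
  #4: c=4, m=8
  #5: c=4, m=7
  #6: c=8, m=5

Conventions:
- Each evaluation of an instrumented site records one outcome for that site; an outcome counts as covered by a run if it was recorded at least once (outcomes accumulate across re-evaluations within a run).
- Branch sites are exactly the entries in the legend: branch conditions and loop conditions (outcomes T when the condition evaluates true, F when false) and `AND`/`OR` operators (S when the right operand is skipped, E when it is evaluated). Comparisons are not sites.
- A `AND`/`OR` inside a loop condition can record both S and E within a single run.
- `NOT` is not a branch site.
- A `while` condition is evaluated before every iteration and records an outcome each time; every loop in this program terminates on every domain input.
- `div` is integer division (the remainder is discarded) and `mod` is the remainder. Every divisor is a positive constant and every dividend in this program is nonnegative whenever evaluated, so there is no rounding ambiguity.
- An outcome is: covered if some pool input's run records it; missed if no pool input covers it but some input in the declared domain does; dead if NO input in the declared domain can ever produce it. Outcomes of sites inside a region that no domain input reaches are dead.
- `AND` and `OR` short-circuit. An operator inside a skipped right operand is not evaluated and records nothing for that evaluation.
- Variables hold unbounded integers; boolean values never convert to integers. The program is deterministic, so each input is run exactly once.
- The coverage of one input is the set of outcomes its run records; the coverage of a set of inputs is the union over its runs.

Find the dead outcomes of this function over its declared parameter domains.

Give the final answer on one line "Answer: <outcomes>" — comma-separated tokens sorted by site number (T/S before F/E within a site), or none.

running all 40 domain inputs and tallying outcomes:
  reachable outcomes have witnesses, e.g. B1=T (e.g. c=1, m=4), B1=F (e.g. c=8, m=8), B2=T (e.g. c=1, m=4), B2=F (e.g. c=1, m=4)

Answer: none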